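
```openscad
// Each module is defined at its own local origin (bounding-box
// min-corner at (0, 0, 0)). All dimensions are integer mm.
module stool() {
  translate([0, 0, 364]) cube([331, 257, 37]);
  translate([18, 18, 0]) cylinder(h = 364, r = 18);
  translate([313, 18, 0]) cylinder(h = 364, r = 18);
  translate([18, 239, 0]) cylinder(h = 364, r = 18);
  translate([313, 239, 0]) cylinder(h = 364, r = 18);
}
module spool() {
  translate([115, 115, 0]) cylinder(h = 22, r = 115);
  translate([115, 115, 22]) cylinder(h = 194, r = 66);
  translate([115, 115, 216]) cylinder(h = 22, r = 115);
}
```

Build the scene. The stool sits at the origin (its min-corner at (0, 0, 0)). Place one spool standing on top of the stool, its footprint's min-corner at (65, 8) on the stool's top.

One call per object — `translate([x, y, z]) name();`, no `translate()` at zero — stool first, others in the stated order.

stool();
translate([65, 8, 401]) spool();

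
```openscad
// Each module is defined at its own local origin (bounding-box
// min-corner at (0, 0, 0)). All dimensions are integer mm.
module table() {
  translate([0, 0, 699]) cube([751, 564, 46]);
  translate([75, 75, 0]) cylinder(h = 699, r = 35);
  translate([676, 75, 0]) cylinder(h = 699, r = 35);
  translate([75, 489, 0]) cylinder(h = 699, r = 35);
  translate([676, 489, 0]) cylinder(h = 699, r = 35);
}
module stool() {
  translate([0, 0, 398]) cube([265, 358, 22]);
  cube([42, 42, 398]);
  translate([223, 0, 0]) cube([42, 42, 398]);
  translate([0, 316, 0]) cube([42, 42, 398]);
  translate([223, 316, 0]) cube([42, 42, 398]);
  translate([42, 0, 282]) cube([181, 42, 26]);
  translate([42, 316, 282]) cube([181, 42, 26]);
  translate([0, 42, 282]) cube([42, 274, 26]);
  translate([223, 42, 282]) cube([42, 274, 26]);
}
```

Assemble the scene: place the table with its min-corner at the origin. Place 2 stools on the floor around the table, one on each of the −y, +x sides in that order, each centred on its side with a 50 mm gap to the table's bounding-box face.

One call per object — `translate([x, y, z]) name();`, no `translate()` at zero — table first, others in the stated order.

table();
translate([243, -408, 0]) stool();
translate([801, 103, 0]) stool();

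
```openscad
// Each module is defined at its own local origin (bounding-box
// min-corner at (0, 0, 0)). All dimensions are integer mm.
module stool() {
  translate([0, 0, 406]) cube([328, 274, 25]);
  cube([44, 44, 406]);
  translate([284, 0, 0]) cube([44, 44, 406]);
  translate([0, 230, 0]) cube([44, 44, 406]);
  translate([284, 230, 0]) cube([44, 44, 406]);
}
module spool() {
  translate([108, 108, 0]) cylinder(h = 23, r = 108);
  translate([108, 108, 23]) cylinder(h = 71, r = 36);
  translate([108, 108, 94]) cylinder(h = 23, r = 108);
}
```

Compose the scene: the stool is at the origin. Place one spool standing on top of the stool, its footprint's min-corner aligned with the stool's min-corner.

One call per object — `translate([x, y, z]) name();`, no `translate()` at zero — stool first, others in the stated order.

stool();
translate([0, 0, 431]) spool();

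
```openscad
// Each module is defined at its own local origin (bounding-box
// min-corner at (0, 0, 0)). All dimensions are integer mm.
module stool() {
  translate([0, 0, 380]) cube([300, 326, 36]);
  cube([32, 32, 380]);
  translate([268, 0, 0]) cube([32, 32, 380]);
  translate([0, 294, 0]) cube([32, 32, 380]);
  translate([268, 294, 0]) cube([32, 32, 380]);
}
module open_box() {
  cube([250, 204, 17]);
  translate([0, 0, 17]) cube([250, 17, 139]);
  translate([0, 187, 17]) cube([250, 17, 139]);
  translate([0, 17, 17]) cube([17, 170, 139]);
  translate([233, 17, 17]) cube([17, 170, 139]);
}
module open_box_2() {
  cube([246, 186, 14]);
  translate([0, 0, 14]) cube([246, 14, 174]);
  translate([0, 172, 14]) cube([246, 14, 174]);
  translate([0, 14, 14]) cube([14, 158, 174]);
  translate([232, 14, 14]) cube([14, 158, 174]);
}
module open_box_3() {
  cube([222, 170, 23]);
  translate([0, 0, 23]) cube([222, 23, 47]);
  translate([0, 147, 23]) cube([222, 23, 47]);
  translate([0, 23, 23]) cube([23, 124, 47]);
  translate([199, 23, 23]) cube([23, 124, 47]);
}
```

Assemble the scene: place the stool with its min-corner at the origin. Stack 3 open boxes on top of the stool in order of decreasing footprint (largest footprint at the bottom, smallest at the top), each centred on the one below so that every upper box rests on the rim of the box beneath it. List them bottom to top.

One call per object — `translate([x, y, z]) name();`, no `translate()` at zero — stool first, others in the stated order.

stool();
translate([25, 61, 416]) open_box();
translate([27, 70, 572]) open_box_2();
translate([39, 78, 760]) open_box_3();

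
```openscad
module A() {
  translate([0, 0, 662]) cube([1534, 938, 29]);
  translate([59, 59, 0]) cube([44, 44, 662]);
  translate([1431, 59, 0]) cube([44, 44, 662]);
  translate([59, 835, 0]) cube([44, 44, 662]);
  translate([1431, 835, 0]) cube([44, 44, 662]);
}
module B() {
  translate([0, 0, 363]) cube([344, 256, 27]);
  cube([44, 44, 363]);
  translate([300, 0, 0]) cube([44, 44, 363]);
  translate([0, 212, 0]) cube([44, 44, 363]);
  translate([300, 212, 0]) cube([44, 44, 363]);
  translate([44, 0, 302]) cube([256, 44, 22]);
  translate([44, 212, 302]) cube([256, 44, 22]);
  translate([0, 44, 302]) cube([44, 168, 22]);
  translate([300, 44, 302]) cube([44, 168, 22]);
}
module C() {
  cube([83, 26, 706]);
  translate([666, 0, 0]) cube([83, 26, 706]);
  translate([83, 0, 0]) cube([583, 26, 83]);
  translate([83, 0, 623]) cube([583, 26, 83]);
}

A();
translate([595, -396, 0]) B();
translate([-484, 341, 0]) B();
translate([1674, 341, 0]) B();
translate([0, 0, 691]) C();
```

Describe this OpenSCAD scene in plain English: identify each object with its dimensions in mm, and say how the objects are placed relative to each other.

A is a table: top 1534 mm (x) × 938 mm (y), 29 mm thick, upper face at z = 691 mm, on four 44×44 mm square legs, each inset 59 mm from the nearest pair of top edges, running from z = 0 to the bottom of the top.

B is a simple wooden stool: a rectangular seat 344 mm (x) by 256 mm (y), 27 mm thick, top face at z = 390 mm, on four square legs, each 44×44 mm in cross-section. The legs rest on z = 0, each flush with a corner of the seat. Four stretchers, 44 mm wide and 22 mm tall, connect adjacent legs with their undersides at z = 302 mm, each running between the inner faces of the legs it joins and aligned with the legs' outer faces on the other axis.

C is a rectangular picture frame lying in the x–z plane (depth along y). The opening is 583 mm wide (x) by 540 mm tall (z), surrounded by a border 83 mm wide on all four sides. The frame is 26 mm deep and is made of two full-height vertical stiles with two horizontal rails fitted between them.

Three stools sit around the table at the −y, −x, +x sides. The picture frame is on top of the table.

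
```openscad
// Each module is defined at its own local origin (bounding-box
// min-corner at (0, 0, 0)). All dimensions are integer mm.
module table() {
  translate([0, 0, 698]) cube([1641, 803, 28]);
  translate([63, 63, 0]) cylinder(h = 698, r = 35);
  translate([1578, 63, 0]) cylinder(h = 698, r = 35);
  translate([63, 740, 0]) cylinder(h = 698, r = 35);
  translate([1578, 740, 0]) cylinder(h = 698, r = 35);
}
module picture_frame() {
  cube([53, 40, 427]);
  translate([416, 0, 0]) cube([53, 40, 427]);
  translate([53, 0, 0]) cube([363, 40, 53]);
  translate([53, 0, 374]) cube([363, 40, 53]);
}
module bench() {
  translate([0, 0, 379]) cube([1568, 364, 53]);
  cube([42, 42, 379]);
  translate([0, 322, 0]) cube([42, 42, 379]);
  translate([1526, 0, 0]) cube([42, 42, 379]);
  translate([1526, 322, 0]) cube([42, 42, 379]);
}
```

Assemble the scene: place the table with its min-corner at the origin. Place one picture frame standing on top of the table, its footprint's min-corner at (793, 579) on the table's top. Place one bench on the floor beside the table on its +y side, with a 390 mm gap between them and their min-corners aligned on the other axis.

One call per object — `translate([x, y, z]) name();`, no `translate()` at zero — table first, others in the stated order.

table();
translate([793, 579, 726]) picture_frame();
translate([0, 1193, 0]) bench();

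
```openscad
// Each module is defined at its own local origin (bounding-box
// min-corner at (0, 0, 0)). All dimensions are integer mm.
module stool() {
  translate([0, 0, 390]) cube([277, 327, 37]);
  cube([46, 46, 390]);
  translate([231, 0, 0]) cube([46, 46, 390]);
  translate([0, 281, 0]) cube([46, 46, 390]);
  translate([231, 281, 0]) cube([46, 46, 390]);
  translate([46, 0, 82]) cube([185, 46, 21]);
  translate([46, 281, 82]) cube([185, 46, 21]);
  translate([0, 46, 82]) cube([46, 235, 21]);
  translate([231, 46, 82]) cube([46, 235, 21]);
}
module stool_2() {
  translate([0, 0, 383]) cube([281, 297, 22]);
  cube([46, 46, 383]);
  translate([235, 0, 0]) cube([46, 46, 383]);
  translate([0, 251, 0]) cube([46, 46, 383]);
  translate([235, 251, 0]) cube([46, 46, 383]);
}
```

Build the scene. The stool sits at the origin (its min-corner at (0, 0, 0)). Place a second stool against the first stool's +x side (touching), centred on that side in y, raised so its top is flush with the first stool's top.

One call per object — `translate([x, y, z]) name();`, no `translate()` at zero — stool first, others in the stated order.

stool();
translate([277, 15, 22]) stool_2();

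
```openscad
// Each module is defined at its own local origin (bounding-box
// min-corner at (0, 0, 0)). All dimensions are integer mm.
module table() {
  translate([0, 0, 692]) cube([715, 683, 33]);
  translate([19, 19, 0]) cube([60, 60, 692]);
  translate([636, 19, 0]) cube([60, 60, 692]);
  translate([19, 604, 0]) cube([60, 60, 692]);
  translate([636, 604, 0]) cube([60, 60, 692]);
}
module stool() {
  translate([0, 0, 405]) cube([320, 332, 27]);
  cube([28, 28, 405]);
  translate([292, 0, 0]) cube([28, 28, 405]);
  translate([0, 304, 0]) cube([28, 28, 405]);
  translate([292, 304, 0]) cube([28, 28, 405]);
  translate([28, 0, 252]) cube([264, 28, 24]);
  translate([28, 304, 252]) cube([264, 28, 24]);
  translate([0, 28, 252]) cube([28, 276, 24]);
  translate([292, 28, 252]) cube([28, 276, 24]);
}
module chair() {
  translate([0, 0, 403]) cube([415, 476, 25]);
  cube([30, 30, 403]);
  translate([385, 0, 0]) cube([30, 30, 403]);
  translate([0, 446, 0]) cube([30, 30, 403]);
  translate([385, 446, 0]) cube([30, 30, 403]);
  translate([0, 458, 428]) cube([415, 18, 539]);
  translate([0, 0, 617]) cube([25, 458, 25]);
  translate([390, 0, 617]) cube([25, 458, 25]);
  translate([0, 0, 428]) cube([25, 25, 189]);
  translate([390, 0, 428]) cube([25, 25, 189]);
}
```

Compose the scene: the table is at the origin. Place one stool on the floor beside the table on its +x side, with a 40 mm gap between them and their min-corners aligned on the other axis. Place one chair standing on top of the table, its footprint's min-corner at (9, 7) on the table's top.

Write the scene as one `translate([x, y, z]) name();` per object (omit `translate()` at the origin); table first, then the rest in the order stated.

table();
translate([755, 0, 0]) stool();
translate([9, 7, 725]) chair();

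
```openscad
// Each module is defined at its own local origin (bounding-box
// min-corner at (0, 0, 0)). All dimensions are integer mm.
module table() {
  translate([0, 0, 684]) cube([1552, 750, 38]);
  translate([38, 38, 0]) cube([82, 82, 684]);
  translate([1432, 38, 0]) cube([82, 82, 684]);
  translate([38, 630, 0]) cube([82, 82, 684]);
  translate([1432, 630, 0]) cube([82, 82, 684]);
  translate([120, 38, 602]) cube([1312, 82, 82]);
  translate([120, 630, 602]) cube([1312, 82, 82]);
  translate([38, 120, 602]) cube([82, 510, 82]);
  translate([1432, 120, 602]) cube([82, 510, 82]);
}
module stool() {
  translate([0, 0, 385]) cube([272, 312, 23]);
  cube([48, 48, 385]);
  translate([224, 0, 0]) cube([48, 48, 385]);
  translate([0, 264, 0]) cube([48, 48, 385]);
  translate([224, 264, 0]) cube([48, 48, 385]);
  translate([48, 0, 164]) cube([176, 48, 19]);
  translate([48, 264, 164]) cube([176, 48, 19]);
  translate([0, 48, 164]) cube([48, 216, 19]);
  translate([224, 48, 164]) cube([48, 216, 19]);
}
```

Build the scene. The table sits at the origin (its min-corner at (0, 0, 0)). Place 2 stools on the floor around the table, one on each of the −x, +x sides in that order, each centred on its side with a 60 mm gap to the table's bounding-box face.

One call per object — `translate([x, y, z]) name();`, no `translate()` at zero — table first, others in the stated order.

table();
translate([-332, 219, 0]) stool();
translate([1612, 219, 0]) stool();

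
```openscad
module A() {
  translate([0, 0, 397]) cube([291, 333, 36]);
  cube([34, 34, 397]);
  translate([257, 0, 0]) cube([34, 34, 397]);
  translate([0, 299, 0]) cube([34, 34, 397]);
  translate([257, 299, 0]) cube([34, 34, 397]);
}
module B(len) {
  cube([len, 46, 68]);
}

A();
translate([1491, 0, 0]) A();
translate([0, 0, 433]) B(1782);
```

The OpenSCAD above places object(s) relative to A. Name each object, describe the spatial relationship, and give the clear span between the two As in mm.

A is a stool. B is a beam. A beam spans the tops of two stools. The clear span between the two stools is 1200 mm.

Second stool starts at x = 1491; first ends at x = 291; clear span = 1491 − 291 = 1200 mm.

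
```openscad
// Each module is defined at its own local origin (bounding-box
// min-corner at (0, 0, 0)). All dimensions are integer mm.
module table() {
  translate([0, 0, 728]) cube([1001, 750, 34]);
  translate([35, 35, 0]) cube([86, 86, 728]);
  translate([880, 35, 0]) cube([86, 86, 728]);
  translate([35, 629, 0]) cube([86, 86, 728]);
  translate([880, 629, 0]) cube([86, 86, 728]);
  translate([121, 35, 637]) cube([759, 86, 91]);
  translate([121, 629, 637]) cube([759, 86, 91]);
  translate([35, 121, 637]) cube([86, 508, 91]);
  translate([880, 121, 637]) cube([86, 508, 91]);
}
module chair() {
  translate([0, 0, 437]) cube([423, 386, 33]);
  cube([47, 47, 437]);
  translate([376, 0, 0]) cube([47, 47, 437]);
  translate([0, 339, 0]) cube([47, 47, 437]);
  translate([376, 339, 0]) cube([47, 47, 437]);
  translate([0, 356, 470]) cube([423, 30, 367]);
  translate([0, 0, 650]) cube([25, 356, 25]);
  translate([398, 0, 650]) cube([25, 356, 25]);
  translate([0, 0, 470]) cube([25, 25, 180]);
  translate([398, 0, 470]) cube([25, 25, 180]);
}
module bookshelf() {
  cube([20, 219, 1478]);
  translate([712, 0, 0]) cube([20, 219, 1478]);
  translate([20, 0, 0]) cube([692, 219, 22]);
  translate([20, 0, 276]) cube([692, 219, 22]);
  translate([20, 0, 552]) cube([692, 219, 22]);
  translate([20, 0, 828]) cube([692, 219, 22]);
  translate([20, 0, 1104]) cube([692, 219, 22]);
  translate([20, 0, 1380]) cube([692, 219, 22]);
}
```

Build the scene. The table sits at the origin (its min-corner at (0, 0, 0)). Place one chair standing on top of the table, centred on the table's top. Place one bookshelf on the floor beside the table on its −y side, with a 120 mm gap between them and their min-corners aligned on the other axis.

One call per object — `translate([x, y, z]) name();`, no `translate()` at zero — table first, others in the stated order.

table();
translate([289, 182, 762]) chair();
translate([0, -339, 0]) bookshelf();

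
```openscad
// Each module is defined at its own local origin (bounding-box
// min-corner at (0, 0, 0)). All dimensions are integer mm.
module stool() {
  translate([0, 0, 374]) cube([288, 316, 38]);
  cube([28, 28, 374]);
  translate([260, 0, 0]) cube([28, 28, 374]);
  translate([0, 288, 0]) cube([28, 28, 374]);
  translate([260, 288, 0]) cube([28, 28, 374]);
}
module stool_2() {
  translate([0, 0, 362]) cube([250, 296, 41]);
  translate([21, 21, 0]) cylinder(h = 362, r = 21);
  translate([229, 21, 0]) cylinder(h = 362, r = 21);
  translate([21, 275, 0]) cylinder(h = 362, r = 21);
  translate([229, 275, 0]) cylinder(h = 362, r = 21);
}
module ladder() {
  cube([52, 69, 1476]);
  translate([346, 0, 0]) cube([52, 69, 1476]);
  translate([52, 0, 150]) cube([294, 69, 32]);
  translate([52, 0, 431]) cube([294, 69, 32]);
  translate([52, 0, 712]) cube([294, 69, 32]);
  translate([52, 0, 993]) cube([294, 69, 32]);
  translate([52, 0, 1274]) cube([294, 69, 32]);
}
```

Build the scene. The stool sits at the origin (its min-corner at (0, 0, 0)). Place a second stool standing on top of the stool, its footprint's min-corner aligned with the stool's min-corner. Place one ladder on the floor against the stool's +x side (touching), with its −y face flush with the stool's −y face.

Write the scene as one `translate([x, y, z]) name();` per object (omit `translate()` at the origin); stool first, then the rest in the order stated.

stool();
translate([0, 0, 412]) stool_2();
translate([288, 0, 0]) ladder();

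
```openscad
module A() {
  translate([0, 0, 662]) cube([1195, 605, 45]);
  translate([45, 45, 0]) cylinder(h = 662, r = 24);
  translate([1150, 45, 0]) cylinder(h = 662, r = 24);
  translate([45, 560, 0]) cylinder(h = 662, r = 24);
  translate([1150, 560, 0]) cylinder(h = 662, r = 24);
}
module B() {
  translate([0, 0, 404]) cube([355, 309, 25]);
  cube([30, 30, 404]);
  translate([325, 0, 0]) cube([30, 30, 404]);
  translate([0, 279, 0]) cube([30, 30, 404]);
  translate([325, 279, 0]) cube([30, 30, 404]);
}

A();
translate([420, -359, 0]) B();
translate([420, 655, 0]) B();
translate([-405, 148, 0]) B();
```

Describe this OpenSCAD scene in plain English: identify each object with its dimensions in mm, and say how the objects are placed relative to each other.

A is a table: top 1195 mm (x) × 605 mm (y), 45 mm thick, upper face at z = 707 mm, on four round legs of 48 mm diameter, each leg's bounding box inset 21 mm from the nearest pair of top edges, running from z = 0 to the bottom of the top.

B is a simple wooden stool: a rectangular seat 355 mm (x) by 309 mm (y), 25 mm thick, top face at z = 429 mm, on four square legs, each 30×30 mm in cross-section. The legs rest on z = 0, each flush with a corner of the seat.

Three stools sit around the table at the −y, +y, −x sides.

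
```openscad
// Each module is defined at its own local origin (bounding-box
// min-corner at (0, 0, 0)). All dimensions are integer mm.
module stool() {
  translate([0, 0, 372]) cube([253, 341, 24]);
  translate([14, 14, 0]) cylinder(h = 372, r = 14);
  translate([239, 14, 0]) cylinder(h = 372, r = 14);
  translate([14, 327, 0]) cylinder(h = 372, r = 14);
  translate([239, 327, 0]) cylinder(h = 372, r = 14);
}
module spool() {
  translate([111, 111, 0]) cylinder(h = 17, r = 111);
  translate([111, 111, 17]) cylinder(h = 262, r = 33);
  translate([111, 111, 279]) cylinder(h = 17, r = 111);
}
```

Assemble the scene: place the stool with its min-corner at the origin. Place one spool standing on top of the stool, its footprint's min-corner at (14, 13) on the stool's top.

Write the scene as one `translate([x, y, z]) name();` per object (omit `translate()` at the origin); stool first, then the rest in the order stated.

stool();
translate([14, 13, 396]) spool();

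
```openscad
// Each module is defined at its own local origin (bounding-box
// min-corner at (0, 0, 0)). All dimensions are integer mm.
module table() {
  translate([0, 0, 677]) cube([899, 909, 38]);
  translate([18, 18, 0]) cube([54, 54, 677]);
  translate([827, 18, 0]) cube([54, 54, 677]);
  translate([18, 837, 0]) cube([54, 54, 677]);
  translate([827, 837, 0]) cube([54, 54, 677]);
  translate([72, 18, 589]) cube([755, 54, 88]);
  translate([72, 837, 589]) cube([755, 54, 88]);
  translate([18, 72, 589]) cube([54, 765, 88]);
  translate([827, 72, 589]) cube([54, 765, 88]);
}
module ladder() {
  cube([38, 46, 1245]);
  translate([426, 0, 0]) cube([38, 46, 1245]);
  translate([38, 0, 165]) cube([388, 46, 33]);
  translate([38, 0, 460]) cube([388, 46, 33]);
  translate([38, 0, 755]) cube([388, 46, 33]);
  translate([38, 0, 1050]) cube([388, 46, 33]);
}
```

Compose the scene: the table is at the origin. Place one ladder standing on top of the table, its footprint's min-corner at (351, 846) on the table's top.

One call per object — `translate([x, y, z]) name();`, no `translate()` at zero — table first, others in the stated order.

table();
translate([351, 846, 715]) ladder();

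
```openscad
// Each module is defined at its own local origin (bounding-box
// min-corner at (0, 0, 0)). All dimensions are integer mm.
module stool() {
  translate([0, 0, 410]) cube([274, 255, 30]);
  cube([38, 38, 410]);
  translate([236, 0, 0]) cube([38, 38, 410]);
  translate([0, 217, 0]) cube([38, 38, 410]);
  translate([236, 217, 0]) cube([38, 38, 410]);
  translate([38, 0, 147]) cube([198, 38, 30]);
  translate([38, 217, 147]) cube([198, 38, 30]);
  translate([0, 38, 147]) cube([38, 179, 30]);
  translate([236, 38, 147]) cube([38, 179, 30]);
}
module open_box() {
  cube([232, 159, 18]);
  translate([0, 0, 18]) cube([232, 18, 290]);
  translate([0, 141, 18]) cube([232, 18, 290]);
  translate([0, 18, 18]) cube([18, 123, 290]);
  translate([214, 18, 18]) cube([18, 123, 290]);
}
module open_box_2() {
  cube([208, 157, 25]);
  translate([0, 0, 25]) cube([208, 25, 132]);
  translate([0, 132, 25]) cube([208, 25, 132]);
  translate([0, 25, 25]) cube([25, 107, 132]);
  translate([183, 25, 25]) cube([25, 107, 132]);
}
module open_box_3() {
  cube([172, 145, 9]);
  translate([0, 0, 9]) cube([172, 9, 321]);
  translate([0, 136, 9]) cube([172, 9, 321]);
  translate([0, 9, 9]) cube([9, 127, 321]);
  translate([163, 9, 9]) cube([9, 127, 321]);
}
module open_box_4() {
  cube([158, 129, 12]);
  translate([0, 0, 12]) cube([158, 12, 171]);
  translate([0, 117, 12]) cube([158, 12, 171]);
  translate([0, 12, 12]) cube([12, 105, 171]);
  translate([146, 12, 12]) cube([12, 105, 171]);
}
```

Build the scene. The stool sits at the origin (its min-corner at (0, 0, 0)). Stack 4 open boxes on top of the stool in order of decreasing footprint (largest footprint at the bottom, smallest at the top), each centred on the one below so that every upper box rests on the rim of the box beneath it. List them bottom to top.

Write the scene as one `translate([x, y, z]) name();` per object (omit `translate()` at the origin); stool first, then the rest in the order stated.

stool();
translate([21, 48, 440]) open_box();
translate([33, 49, 748]) open_box_2();
translate([51, 55, 905]) open_box_3();
translate([58, 63, 1235]) open_box_4();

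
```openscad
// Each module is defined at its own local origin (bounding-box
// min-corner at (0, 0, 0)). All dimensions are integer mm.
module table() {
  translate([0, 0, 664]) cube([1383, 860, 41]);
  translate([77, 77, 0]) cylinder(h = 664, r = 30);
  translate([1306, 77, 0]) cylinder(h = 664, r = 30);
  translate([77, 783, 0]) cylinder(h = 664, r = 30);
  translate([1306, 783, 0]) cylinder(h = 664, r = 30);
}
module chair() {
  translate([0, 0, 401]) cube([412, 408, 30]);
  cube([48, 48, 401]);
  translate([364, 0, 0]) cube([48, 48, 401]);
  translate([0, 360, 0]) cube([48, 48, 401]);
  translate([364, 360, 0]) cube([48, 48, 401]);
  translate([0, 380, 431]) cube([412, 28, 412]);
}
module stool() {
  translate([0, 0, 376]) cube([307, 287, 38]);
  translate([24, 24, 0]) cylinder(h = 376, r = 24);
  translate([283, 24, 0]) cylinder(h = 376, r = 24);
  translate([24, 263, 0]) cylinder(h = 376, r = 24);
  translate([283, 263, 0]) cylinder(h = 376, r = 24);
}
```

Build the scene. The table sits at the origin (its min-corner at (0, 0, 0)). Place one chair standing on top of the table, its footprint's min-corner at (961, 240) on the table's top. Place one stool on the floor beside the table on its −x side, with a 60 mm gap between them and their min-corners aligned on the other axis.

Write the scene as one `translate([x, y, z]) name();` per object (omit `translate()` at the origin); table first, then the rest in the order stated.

table();
translate([961, 240, 705]) chair();
translate([-367, 0, 0]) stool();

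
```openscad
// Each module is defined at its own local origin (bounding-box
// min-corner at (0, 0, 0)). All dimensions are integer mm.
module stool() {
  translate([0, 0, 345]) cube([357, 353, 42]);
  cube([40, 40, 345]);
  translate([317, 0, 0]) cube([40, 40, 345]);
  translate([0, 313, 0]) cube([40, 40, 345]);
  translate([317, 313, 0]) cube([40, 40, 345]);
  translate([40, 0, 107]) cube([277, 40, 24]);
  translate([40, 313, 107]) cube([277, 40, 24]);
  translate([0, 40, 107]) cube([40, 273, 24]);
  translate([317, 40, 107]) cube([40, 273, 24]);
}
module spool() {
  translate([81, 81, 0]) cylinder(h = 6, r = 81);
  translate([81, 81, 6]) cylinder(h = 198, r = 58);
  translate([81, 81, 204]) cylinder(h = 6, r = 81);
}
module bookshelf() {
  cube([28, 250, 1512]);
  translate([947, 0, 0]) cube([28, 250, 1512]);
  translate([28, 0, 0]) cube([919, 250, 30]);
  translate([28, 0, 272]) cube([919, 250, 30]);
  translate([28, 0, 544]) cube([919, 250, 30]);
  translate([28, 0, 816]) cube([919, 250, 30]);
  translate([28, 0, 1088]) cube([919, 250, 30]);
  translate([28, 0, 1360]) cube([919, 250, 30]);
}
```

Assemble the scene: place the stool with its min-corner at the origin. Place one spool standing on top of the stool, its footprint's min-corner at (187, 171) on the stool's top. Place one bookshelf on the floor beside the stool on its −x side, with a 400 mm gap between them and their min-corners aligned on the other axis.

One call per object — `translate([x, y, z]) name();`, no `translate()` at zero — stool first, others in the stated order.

stool();
translate([187, 171, 387]) spool();
translate([-1375, 0, 0]) bookshelf();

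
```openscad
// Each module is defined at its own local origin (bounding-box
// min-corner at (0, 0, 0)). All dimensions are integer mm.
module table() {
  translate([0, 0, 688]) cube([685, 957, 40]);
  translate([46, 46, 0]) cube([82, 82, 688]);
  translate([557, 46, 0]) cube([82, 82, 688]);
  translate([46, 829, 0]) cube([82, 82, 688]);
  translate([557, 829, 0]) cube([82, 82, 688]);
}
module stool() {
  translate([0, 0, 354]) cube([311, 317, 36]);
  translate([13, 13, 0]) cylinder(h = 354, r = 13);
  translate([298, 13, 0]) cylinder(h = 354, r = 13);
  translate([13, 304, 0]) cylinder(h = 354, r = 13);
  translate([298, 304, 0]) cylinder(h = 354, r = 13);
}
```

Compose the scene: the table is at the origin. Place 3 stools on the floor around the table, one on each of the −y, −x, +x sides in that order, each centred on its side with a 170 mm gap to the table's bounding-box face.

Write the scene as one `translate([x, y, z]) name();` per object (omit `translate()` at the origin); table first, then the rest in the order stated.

table();
translate([187, -487, 0]) stool();
translate([-481, 320, 0]) stool();
translate([855, 320, 0]) stool();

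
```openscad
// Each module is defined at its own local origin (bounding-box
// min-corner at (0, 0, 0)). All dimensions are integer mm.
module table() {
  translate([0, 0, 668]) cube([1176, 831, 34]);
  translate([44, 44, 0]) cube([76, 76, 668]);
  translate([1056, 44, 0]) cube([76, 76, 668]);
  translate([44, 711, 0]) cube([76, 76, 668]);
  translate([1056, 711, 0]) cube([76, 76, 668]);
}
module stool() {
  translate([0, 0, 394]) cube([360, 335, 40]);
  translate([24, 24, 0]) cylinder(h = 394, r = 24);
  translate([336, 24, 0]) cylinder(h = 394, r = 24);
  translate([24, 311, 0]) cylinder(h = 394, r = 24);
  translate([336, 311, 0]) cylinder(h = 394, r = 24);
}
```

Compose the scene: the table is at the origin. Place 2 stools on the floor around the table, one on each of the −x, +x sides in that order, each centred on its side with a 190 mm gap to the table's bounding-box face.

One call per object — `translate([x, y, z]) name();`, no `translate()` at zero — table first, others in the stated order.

table();
translate([-550, 248, 0]) stool();
translate([1366, 248, 0]) stool();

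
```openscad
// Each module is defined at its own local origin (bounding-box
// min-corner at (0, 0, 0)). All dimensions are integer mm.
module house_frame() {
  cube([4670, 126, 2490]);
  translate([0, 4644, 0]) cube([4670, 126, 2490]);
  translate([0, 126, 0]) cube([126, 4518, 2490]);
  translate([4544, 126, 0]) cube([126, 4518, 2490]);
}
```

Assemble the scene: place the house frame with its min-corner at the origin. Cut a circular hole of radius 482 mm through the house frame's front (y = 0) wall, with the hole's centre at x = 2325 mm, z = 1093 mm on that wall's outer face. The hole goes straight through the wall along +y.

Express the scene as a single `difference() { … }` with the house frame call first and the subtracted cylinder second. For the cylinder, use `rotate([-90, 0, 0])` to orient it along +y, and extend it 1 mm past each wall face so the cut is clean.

difference() {
  house_frame();
  translate([2325, -1, 1093]) rotate([-90, 0, 0]) cylinder(h = 128, r = 482);
}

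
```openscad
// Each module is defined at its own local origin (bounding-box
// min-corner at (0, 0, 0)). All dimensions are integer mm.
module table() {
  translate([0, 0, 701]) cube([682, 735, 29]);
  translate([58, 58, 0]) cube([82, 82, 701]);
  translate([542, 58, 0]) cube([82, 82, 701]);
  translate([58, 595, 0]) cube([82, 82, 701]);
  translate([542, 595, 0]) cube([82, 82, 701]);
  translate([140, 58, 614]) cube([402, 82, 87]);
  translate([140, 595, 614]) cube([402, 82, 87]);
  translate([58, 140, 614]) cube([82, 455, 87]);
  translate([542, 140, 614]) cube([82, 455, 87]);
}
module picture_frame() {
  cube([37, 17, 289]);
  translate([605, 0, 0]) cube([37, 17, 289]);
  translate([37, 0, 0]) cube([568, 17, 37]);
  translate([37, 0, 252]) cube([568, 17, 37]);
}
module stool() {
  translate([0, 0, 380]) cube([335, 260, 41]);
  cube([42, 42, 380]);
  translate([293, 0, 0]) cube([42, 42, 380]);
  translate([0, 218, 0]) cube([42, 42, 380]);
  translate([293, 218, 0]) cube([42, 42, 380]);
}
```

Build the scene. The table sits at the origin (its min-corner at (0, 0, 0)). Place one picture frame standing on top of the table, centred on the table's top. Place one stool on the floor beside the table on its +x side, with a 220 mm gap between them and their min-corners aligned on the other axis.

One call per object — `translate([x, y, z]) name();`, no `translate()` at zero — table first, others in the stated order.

table();
translate([20, 359, 730]) picture_frame();
translate([902, 0, 0]) stool();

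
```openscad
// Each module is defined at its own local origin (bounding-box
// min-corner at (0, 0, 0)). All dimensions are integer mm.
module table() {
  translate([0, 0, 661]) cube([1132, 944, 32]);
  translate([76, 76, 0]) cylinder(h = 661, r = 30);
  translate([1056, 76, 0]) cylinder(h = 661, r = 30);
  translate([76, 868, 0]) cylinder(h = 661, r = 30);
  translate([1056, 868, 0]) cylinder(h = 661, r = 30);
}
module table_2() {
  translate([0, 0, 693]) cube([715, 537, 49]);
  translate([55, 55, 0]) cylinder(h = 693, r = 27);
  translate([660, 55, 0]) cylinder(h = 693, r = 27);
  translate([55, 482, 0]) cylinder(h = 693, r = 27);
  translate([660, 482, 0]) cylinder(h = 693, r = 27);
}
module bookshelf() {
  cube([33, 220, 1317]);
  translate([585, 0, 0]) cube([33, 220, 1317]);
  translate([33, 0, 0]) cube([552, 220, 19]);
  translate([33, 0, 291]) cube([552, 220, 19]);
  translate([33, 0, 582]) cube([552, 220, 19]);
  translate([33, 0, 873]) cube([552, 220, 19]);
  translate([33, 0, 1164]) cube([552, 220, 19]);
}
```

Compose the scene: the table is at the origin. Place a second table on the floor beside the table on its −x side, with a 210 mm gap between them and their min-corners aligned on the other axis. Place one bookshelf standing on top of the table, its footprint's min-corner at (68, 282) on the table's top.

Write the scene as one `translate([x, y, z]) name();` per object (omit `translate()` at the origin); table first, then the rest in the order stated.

table();
translate([-925, 0, 0]) table_2();
translate([68, 282, 693]) bookshelf();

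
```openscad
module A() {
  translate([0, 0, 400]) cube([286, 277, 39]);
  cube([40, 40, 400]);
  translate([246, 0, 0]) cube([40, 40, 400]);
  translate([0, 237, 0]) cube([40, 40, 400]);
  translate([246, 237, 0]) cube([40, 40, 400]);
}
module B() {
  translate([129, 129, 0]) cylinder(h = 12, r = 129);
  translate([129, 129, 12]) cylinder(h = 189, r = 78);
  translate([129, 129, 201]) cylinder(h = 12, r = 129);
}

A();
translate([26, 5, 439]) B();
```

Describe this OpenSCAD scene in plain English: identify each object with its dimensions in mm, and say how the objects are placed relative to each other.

A is a simple wooden stool: a rectangular seat 286 mm (x) by 277 mm (y), 39 mm thick, top face at z = 439 mm, on four square legs, each 40×40 mm in cross-section. The legs rest on z = 0, each flush with a corner of the seat.

B is a spool: two coaxial disc flanges of radius 129 mm and thickness 12 mm, joined by a core cylinder of radius 78 mm and height 189 mm. The lower flange rests on z = 0 and the three cylinders share a vertical axis.

The spool is on top of the stool.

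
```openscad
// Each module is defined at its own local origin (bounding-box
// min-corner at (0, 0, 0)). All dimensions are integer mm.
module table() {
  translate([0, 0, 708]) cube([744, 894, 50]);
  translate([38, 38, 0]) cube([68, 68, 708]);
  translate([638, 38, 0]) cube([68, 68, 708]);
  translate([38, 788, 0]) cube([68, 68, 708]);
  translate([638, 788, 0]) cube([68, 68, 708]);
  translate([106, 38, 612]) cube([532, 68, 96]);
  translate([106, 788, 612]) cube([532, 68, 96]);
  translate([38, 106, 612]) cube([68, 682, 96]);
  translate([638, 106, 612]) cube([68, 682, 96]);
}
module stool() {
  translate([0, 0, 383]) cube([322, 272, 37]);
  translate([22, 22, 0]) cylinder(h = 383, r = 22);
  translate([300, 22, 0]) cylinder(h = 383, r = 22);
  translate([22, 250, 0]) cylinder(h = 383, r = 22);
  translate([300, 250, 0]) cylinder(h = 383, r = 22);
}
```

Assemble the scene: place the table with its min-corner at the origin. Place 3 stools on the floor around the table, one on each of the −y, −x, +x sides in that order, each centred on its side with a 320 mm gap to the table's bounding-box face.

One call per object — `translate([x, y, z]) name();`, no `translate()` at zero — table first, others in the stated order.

table();
translate([211, -592, 0]) stool();
translate([-642, 311, 0]) stool();
translate([1064, 311, 0]) stool();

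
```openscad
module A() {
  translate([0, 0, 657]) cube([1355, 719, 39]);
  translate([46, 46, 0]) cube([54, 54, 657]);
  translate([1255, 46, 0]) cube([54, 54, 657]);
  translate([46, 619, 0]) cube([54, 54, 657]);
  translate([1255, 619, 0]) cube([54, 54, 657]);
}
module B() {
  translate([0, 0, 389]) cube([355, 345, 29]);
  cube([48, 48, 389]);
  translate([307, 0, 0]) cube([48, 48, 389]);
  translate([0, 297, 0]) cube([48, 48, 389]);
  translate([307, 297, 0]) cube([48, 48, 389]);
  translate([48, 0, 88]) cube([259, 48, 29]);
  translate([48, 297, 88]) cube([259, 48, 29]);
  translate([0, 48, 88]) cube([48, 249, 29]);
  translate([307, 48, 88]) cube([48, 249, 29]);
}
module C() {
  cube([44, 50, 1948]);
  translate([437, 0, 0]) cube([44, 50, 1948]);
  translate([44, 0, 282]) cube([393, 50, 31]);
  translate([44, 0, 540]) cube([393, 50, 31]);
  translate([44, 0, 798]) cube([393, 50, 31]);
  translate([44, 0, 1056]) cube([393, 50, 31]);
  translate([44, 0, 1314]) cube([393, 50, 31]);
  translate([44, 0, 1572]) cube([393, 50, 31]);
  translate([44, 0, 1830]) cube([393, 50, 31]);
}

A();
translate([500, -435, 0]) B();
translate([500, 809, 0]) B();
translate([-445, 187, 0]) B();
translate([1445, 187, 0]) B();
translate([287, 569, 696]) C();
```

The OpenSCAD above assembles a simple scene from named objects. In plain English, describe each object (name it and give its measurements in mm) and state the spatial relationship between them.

A is a table: top 1355 mm (x) × 719 mm (y), 39 mm thick, upper face at z = 696 mm, on four 54×54 mm square legs, each inset 46 mm from the nearest pair of top edges, running from z = 0 to the bottom of the top.

B is a four-legged stool. The seat is 355×345 mm, 29 mm thick, top at z = 418 mm. It stands on four square legs, each 48×48 mm in cross-section, from z = 0 to the seat underside, each flush with a corner of the seat. Four stretchers, 48 mm wide and 29 mm tall, connect adjacent legs with their undersides at z = 88 mm, each running between the inner faces of the legs it joins and aligned with the legs' outer faces on the other axis.

C is a wooden ladder with two side rails of 44×50 mm section and 1948 mm height, set 481 mm apart overall. Between them run 7 rectangular rungs (50 mm deep, 31 mm thick), front faces flush with the rails' −y face. The bottom of the first rung is 282 mm above the floor and each subsequent rung is 258 mm higher than the one below.

Four stools sit around the table at the −y, +y, −x, +x sides. The ladder is on top of the table.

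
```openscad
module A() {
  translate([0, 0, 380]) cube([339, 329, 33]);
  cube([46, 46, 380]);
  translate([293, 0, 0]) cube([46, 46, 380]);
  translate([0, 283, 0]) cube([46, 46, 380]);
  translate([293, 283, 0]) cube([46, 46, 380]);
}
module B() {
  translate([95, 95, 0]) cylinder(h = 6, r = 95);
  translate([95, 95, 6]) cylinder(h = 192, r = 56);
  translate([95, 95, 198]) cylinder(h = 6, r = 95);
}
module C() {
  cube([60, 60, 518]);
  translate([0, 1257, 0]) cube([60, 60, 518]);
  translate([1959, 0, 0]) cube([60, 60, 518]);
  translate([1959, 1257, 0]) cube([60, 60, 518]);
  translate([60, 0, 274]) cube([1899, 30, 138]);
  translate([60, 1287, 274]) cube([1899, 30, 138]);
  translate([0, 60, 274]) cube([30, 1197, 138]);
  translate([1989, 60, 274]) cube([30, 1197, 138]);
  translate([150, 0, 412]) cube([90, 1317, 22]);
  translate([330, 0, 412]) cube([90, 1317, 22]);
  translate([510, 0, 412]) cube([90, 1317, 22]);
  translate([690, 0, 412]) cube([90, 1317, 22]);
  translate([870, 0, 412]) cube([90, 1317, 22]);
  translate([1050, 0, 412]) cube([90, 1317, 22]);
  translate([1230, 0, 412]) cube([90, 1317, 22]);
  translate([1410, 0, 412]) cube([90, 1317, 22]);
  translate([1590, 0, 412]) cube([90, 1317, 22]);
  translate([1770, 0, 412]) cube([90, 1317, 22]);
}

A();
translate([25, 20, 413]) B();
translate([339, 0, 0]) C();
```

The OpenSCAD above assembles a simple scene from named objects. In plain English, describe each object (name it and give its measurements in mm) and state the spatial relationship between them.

A is a four-legged stool. The seat is a 339×329×33 mm slab whose top surface is at z = 413 mm; four square legs, each 46×46 mm in cross-section, run from the floor (z = 0) to the underside of the seat, each flush with a corner of the seat.

B is a spool: two coaxial disc flanges of radius 95 mm and thickness 6 mm, joined by a core cylinder of radius 56 mm and height 192 mm. The lower flange rests on z = 0 and the three cylinders share a vertical axis.

C is a bed frame 2019 mm long (x) by 1317 mm wide (y). Four 60×60 mm corner posts, 518 mm tall, at the corners of the footprint. Four rails of 30 mm thickness and 138 mm height run between adjacent posts with their undersides at z = 274 mm, their outer faces flush with the outside of the frame (the two x-running rails run between the posts' inner faces; the two y-running rails run between the posts' inner faces). 10 slats, each 90 mm wide (x) and 22 mm thick, lie across the top of the two x-running rails, running the full 1317 mm width of the frame in y; the slats are evenly spaced along x between the inner faces of the end posts with equal gaps (rounded down to the nearest mm) at the −x end and between each pair — any rounding remainder accumulates at the +x end.

The spool is on top of the stool. The bed frame is against the stool's +x side, with their −y faces flush.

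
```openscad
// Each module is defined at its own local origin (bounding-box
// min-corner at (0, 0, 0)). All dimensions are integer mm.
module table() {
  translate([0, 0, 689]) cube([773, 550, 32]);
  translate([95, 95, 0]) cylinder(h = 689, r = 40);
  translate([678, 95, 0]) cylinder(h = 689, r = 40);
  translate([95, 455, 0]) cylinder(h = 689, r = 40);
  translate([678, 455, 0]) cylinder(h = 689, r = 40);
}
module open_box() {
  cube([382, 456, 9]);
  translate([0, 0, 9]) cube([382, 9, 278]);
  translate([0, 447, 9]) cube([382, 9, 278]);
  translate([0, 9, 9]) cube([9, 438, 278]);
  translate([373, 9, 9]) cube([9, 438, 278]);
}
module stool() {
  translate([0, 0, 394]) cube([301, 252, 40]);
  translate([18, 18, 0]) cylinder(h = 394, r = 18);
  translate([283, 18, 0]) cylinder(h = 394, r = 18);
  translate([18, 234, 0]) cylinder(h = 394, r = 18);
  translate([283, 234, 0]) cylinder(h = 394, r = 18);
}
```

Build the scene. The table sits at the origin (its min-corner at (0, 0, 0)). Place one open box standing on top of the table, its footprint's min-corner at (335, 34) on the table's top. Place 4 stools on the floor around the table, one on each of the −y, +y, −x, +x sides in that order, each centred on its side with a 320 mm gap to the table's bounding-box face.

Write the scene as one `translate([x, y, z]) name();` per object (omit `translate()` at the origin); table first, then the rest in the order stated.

table();
translate([335, 34, 721]) open_box();
translate([236, -572, 0]) stool();
translate([236, 870, 0]) stool();
translate([-621, 149, 0]) stool();
translate([1093, 149, 0]) stool();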